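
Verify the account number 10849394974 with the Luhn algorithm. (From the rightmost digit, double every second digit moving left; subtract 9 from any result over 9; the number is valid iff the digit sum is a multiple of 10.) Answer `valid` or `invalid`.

invalid

From the right, keep odd positions and double even positions (subtract 9 from any doubled value over 9):
  doubled (positions 2,4,...): 5 8 6 8 0 → sum 27
  kept (positions 1,3,...): 4 9 9 9 8 1 → sum 40
Total = 67.
67 mod 10 = 7, so the number is invalid.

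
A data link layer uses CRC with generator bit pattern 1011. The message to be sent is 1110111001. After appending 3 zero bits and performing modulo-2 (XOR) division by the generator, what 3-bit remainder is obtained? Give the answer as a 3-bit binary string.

Append 3 zeros: 1110111001000. Divide by 1011 (XOR where the leading bit is 1):
  pos 0: 1110 XOR 1011 = 0101
  pos 1: 1011 XOR 1011 = 0000
  pos 5: 1100 XOR 1011 = 0111
  pos 6: 1111 XOR 1011 = 0100
  pos 7: 1000 XOR 1011 = 0011
  pos 9: 1100 XOR 1011 = 0111
Remainder (last 3 bits) = 111. This is the CRC / FCS.

111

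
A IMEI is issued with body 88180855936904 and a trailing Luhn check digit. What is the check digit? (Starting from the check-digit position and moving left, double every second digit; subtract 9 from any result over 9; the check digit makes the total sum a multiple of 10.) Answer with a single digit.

6

Partial digits right→left: 4 0 9 6 3 9 5 5 8 0 8 1 8 8
Double every second digit counting from the check-digit position (so the 1st, 3rd, 5th, ... of the partial from the right).
  doubled (with −9 where >9): 8 9 6 1 7 7 7 → sum 45
  kept as-is: 0 6 9 5 0 1 8 → sum 29
Total = 45 + 29 = 74.
Check digit = (10 − (74 mod 10)) mod 10 = 6.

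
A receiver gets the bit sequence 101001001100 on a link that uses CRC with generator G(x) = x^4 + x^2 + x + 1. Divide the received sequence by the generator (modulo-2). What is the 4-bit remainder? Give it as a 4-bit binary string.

0100

Modulo-2 division of 101001001100 by 10111:
  pos 0: 10100 XOR 10111 = 00011
  pos 3: 11100 XOR 10111 = 01011
  pos 4: 10111 XOR 10111 = 00000
Remainder = 0100 (nonzero — an error is detected).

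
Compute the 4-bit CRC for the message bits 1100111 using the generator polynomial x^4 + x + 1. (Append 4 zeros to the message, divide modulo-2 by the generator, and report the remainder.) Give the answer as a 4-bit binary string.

Append 4 zeros: 11001110000. Divide by 10011 (XOR where the leading bit is 1):
  pos 0: 11001 XOR 10011 = 01010
  pos 1: 10101 XOR 10011 = 00110
  pos 3: 11010 XOR 10011 = 01001
  pos 4: 10010 XOR 10011 = 00001
Remainder (last 4 bits) = 0100. This is the CRC / FCS.

0100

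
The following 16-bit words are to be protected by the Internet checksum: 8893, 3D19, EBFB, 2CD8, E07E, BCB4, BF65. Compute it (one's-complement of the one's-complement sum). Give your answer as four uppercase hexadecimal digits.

C4E5

One's-complement addition (fold any carry out of bit 15 back into bit 0):
  0x8893 + 0x3D19 = 0x0C5AC
  0xC5AC + 0xEBFB = 0x1B1A7 → wrap carry → 0xB1A8
  0xB1A8 + 0x2CD8 = 0x0DE80
  0xDE80 + 0xE07E = 0x1BEFE → wrap carry → 0xBEFF
  0xBEFF + 0xBCB4 = 0x17BB3 → wrap carry → 0x7BB4
  0x7BB4 + 0xBF65 = 0x13B19 → wrap carry → 0x3B1A
One's-complement sum = 0x3B1A.
Checksum = ~0x3B1A & 0xFFFF = 0xC4E5.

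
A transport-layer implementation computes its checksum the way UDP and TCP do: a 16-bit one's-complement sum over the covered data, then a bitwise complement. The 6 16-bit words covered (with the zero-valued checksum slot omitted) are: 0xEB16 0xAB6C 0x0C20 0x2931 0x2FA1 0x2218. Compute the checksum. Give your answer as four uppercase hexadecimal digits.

E271

One's-complement addition (fold any carry out of bit 15 back into bit 0):
  0xEB16 + 0xAB6C = 0x19682 → wrap carry → 0x9683
  0x9683 + 0x0C20 = 0x0A2A3
  0xA2A3 + 0x2931 = 0x0CBD4
  0xCBD4 + 0x2FA1 = 0x0FB75
  0xFB75 + 0x2218 = 0x11D8D → wrap carry → 0x1D8E
One's-complement sum = 0x1D8E.
Checksum = ~0x1D8E & 0xFFFF = 0xE271.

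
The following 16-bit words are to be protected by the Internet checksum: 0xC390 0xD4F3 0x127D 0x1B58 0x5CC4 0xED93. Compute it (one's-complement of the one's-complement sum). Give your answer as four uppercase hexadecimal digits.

One's-complement addition (fold any carry out of bit 15 back into bit 0):
  0xC390 + 0xD4F3 = 0x19883 → wrap carry → 0x9884
  0x9884 + 0x127D = 0x0AB01
  0xAB01 + 0x1B58 = 0x0C659
  0xC659 + 0x5CC4 = 0x1231D → wrap carry → 0x231E
  0x231E + 0xED93 = 0x110B1 → wrap carry → 0x10B2
One's-complement sum = 0x10B2.
Checksum = ~0x10B2 & 0xFFFF = 0xEF4D.

EF4D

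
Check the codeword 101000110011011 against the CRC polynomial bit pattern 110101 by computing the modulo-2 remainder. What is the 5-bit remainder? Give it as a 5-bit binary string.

00000

Modulo-2 division of 101000110011011 by 110101:
  pos 0: 101000 XOR 110101 = 011101
  pos 1: 111011 XOR 110101 = 001110
  pos 3: 111010 XOR 110101 = 001111
  pos 5: 111101 XOR 110101 = 001000
  pos 7: 100010 XOR 110101 = 010111
  pos 8: 101111 XOR 110101 = 011010
  pos 9: 110101 XOR 110101 = 000000
Remainder = 00000 (zero — the frame passes the CRC check).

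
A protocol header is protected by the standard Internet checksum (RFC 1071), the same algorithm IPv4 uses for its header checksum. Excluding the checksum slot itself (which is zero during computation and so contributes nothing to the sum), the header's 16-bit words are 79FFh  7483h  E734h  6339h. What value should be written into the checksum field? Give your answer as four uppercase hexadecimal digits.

One's-complement addition (fold any carry out of bit 15 back into bit 0):
  0x79FF + 0x7483 = 0x0EE82
  0xEE82 + 0xE734 = 0x1D5B6 → wrap carry → 0xD5B7
  0xD5B7 + 0x6339 = 0x138F0 → wrap carry → 0x38F1
One's-complement sum = 0x38F1.
Checksum = ~0x38F1 & 0xFFFF = 0xC70E.

C70E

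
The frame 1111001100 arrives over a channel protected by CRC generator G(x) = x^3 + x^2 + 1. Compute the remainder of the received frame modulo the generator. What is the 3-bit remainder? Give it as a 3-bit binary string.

000

Modulo-2 division of 1111001100 by 1101:
  pos 0: 1111 XOR 1101 = 0010
  pos 2: 1000 XOR 1101 = 0101
  pos 3: 1011 XOR 1101 = 0110
  pos 4: 1101 XOR 1101 = 0000
Remainder = 000 (zero — the frame passes the CRC check).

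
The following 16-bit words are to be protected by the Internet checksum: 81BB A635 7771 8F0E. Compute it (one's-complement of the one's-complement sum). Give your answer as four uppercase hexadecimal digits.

D18E

One's-complement addition (fold any carry out of bit 15 back into bit 0):
  0x81BB + 0xA635 = 0x127F0 → wrap carry → 0x27F1
  0x27F1 + 0x7771 = 0x09F62
  0x9F62 + 0x8F0E = 0x12E70 → wrap carry → 0x2E71
One's-complement sum = 0x2E71.
Checksum = ~0x2E71 & 0xFFFF = 0xD18E.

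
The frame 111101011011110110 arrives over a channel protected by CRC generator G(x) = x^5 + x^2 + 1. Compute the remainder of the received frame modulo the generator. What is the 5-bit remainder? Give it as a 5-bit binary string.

00010

Modulo-2 division of 111101011011110110 by 100101:
  pos 0: 111101 XOR 100101 = 011000
  pos 1: 110000 XOR 100101 = 010101
  pos 2: 101011 XOR 100101 = 001110
  pos 4: 111010 XOR 100101 = 011111
  pos 5: 111111 XOR 100101 = 011010
  pos 6: 110101 XOR 100101 = 010000
  pos 7: 100001 XOR 100101 = 000100
  pos 10: 100101 XOR 100101 = 000000
Remainder = 00010 (nonzero — an error is detected).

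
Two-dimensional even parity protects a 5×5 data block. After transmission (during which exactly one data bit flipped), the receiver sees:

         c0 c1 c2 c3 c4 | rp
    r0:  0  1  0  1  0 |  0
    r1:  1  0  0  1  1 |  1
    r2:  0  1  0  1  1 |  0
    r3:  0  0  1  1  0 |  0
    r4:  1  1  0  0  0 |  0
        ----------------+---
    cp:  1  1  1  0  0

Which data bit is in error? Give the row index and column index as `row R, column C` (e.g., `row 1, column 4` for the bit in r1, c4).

Recompute each row's even parity and compare to rp:
  r0: data parity 0, sent rp 0 → ok
  r1: data parity 1, sent rp 1 → ok
  r2: data parity 1, sent rp 0 → mismatch
  r3: data parity 0, sent rp 0 → ok
  r4: data parity 0, sent rp 0 → ok
Recompute each column's even parity and compare to cp:
  c0: data parity 0, sent cp 1 → mismatch
  c1: data parity 1, sent cp 1 → ok
  c2: data parity 1, sent cp 1 → ok
  c3: data parity 0, sent cp 0 → ok
  c4: data parity 0, sent cp 0 → ok
Exactly one row (r2) and one column (c0) fail → the flipped bit is at their intersection.

row 2, column 0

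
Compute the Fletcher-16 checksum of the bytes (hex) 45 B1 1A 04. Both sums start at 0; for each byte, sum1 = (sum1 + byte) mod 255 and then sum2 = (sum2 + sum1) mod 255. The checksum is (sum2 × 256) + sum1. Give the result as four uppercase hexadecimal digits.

6215

Running sums (mod 255):
  after byte 0 (45): sum1=69, sum2=69
  after byte 1 (B1): sum1=246, sum2=60
  after byte 2 (1A): sum1=17, sum2=77
  after byte 3 (04): sum1=21, sum2=98
Checksum = sum2·256 + sum1 = 98·256 + 21 = 25109 = 0x6215.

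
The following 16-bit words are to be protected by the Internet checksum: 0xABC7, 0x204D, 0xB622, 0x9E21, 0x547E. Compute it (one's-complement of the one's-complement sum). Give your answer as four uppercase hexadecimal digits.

One's-complement addition (fold any carry out of bit 15 back into bit 0):
  0xABC7 + 0x204D = 0x0CC14
  0xCC14 + 0xB622 = 0x18236 → wrap carry → 0x8237
  0x8237 + 0x9E21 = 0x12058 → wrap carry → 0x2059
  0x2059 + 0x547E = 0x074D7
One's-complement sum = 0x74D7.
Checksum = ~0x74D7 & 0xFFFF = 0x8B28.

8B28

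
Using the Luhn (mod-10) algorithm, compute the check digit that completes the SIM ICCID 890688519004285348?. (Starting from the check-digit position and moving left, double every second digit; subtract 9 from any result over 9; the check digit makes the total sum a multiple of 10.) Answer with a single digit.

0

Partial digits right→left: 8 4 3 5 8 2 4 0 0 9 1 5 8 8 6 0 9 8
Double every second digit counting from the check-digit position (so the 1st, 3rd, 5th, ... of the partial from the right).
  doubled (with −9 where >9): 7 6 7 8 0 2 7 3 9 → sum 49
  kept as-is: 4 5 2 0 9 5 8 0 8 → sum 41
Total = 49 + 41 = 90.
Check digit = (10 − (90 mod 10)) mod 10 = 0.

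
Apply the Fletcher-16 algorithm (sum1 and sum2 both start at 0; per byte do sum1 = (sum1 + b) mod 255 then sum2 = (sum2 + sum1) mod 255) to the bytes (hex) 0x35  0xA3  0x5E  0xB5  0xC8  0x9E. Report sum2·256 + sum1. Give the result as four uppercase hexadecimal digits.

3C54

Running sums (mod 255):
  after byte 0 (0x35): sum1=53, sum2=53
  after byte 1 (0xA3): sum1=216, sum2=14
  after byte 2 (0x5E): sum1=55, sum2=69
  after byte 3 (0xB5): sum1=236, sum2=50
  after byte 4 (0xC8): sum1=181, sum2=231
  after byte 5 (0x9E): sum1=84, sum2=60
Checksum = sum2·256 + sum1 = 60·256 + 84 = 15444 = 0x3C54.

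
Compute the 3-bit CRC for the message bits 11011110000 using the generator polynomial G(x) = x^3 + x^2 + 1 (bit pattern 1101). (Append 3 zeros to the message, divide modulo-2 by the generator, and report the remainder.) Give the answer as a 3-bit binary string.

111

Append 3 zeros: 11011110000000. Divide by 1101 (XOR where the leading bit is 1):
  pos 0: 1101 XOR 1101 = 0000
  pos 4: 1110 XOR 1101 = 0011
  pos 6: 1100 XOR 1101 = 0001
  pos 9: 1000 XOR 1101 = 0101
  pos 10: 1010 XOR 1101 = 0111
Remainder (last 3 bits) = 111. This is the CRC / FCS.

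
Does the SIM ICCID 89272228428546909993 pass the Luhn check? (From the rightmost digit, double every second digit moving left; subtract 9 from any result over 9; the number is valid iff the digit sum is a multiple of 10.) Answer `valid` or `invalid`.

valid

From the right, keep odd positions and double even positions (subtract 9 from any doubled value over 9):
  doubled (positions 2,4,...): 9 9 9 8 7 8 4 4 4 7 → sum 69
  kept (positions 1,3,...): 3 9 0 6 5 2 8 2 7 9 → sum 51
Total = 120.
120 mod 10 = 0, so the number is valid.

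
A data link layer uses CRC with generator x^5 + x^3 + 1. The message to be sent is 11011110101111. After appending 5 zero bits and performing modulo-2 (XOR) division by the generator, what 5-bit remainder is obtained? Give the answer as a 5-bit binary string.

Append 5 zeros: 1101111010111100000. Divide by 101001 (XOR where the leading bit is 1):
  pos 0: 110111 XOR 101001 = 011110
  pos 1: 111101 XOR 101001 = 010100
  pos 2: 101000 XOR 101001 = 000001
  pos 7: 110111 XOR 101001 = 011110
  pos 8: 111101 XOR 101001 = 010100
  pos 9: 101000 XOR 101001 = 000001
Remainder (last 5 bits) = 10000. This is the CRC / FCS.

10000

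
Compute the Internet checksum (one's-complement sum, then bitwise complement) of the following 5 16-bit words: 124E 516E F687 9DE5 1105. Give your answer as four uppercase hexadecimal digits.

F6D0

One's-complement addition (fold any carry out of bit 15 back into bit 0):
  0x124E + 0x516E = 0x063BC
  0x63BC + 0xF687 = 0x15A43 → wrap carry → 0x5A44
  0x5A44 + 0x9DE5 = 0x0F829
  0xF829 + 0x1105 = 0x1092E → wrap carry → 0x092F
One's-complement sum = 0x092F.
Checksum = ~0x092F & 0xFFFF = 0xF6D0.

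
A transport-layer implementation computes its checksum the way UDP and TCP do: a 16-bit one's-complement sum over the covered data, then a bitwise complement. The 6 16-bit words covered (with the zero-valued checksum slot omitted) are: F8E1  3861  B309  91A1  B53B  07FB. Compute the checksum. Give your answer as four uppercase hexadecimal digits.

CCDA

One's-complement addition (fold any carry out of bit 15 back into bit 0):
  0xF8E1 + 0x3861 = 0x13142 → wrap carry → 0x3143
  0x3143 + 0xB309 = 0x0E44C
  0xE44C + 0x91A1 = 0x175ED → wrap carry → 0x75EE
  0x75EE + 0xB53B = 0x12B29 → wrap carry → 0x2B2A
  0x2B2A + 0x07FB = 0x03325
One's-complement sum = 0x3325.
Checksum = ~0x3325 & 0xFFFF = 0xCCDA.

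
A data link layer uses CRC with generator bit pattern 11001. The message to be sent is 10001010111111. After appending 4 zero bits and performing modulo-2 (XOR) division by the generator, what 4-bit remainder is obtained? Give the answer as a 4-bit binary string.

Append 4 zeros: 100010101111110000. Divide by 11001 (XOR where the leading bit is 1):
  pos 0: 10001 XOR 11001 = 01000
  pos 1: 10000 XOR 11001 = 01001
  pos 2: 10011 XOR 11001 = 01010
  pos 3: 10100 XOR 11001 = 01101
  pos 4: 11011 XOR 11001 = 00010
  pos 7: 10111 XOR 11001 = 01110
  pos 8: 11101 XOR 11001 = 00100
  pos 10: 10010 XOR 11001 = 01011
  pos 11: 10110 XOR 11001 = 01111
  pos 12: 11110 XOR 11001 = 00111
Remainder (last 4 bits) = 1110. This is the CRC / FCS.

1110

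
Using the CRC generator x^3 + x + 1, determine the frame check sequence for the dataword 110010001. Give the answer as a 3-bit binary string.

111

Append 3 zeros: 110010001000. Divide by 1011 (XOR where the leading bit is 1):
  pos 0: 1100 XOR 1011 = 0111
  pos 1: 1111 XOR 1011 = 0100
  pos 2: 1000 XOR 1011 = 0011
  pos 4: 1100 XOR 1011 = 0111
  pos 5: 1111 XOR 1011 = 0100
  pos 6: 1000 XOR 1011 = 0011
  pos 8: 1100 XOR 1011 = 0111
Remainder (last 3 bits) = 111. This is the CRC / FCS.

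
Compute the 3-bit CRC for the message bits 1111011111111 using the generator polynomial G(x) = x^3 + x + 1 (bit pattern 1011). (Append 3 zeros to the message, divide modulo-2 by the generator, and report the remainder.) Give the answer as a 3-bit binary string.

010

Append 3 zeros: 1111011111111000. Divide by 1011 (XOR where the leading bit is 1):
  pos 0: 1111 XOR 1011 = 0100
  pos 1: 1000 XOR 1011 = 0011
  pos 3: 1111 XOR 1011 = 0100
  pos 4: 1001 XOR 1011 = 0010
  pos 6: 1011 XOR 1011 = 0000
  pos 10: 1110 XOR 1011 = 0101
  pos 11: 1010 XOR 1011 = 0001
Remainder (last 3 bits) = 010. This is the CRC / FCS.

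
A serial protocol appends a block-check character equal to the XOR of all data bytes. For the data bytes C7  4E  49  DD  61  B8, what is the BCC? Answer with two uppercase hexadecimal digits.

C4

XOR the bytes together:
  start with 0xC7
  0xC7 ⊕ 0x4E = 0x89
  0x89 ⊕ 0x49 = 0xC0
  0xC0 ⊕ 0xDD = 0x1D
  0x1D ⊕ 0x61 = 0x7C
  0x7C ⊕ 0xB8 = 0xC4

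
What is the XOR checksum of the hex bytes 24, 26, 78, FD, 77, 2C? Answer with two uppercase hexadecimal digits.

DC

XOR the bytes together:
  start with 0x24
  0x24 ⊕ 0x26 = 0x02
  0x02 ⊕ 0x78 = 0x7A
  0x7A ⊕ 0xFD = 0x87
  0x87 ⊕ 0x77 = 0xF0
  0xF0 ⊕ 0x2C = 0xDC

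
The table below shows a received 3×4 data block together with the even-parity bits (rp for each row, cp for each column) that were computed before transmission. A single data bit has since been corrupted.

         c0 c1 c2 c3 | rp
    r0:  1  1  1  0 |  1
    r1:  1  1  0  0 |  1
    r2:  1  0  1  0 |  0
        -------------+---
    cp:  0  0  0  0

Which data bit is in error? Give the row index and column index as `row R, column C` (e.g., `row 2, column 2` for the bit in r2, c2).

Recompute each row's even parity and compare to rp:
  r0: data parity 1, sent rp 1 → ok
  r1: data parity 0, sent rp 1 → mismatch
  r2: data parity 0, sent rp 0 → ok
Recompute each column's even parity and compare to cp:
  c0: data parity 1, sent cp 0 → mismatch
  c1: data parity 0, sent cp 0 → ok
  c2: data parity 0, sent cp 0 → ok
  c3: data parity 0, sent cp 0 → ok
Exactly one row (r1) and one column (c0) fail → the flipped bit is at their intersection.

row 1, column 0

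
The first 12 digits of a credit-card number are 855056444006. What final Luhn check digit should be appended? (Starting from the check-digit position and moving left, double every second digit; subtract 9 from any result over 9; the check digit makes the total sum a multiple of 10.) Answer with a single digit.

9

Partial digits right→left: 6 0 0 4 4 4 6 5 0 5 5 8
Double every second digit counting from the check-digit position (so the 1st, 3rd, 5th, ... of the partial from the right).
  doubled (with −9 where >9): 3 0 8 3 0 1 → sum 15
  kept as-is: 0 4 4 5 5 8 → sum 26
Total = 15 + 26 = 41.
Check digit = (10 − (41 mod 10)) mod 10 = 9.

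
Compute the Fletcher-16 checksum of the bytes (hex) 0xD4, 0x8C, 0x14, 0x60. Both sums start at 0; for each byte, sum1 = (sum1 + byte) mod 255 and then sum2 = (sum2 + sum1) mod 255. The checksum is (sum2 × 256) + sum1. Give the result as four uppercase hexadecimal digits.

81D5

Running sums (mod 255):
  after byte 0 (0xD4): sum1=212, sum2=212
  after byte 1 (0x8C): sum1=97, sum2=54
  after byte 2 (0x14): sum1=117, sum2=171
  after byte 3 (0x60): sum1=213, sum2=129
Checksum = sum2·256 + sum1 = 129·256 + 213 = 33237 = 0x81D5.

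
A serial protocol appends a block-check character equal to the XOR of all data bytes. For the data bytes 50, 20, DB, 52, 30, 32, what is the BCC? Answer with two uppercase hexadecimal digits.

XOR the bytes together:
  start with 0x50
  0x50 ⊕ 0x20 = 0x70
  0x70 ⊕ 0xDB = 0xAB
  0xAB ⊕ 0x52 = 0xF9
  0xF9 ⊕ 0x30 = 0xC9
  0xC9 ⊕ 0x32 = 0xFB

FB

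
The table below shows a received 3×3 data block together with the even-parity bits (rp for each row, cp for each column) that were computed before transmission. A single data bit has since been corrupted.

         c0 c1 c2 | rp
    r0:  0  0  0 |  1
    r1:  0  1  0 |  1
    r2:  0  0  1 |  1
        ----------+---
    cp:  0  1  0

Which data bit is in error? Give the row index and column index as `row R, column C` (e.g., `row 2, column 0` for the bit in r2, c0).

Recompute each row's even parity and compare to rp:
  r0: data parity 0, sent rp 1 → mismatch
  r1: data parity 1, sent rp 1 → ok
  r2: data parity 1, sent rp 1 → ok
Recompute each column's even parity and compare to cp:
  c0: data parity 0, sent cp 0 → ok
  c1: data parity 1, sent cp 1 → ok
  c2: data parity 1, sent cp 0 → mismatch
Exactly one row (r0) and one column (c2) fail → the flipped bit is at their intersection.

row 0, column 2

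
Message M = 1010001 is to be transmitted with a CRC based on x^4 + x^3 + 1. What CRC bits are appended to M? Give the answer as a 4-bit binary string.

Append 4 zeros: 10100010000. Divide by 11001 (XOR where the leading bit is 1):
  pos 0: 10100 XOR 11001 = 01101
  pos 1: 11010 XOR 11001 = 00011
  pos 4: 11100 XOR 11001 = 00101
  pos 6: 10100 XOR 11001 = 01101
Remainder (last 4 bits) = 1101. This is the CRC / FCS.

1101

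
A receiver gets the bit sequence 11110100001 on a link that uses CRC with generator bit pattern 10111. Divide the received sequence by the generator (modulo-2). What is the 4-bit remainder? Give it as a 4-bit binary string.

Modulo-2 division of 11110100001 by 10111:
  pos 0: 11110 XOR 10111 = 01001
  pos 1: 10011 XOR 10111 = 00100
  pos 3: 10000 XOR 10111 = 00111
  pos 5: 11100 XOR 10111 = 01011
  pos 6: 10111 XOR 10111 = 00000
Remainder = 0000 (zero — the frame passes the CRC check).

0000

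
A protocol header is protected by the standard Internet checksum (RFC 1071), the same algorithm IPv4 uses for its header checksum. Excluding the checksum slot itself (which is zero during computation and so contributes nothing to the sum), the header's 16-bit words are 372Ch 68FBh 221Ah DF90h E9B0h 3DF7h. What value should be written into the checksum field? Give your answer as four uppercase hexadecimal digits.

3685

One's-complement addition (fold any carry out of bit 15 back into bit 0):
  0x372C + 0x68FB = 0x0A027
  0xA027 + 0x221A = 0x0C241
  0xC241 + 0xDF90 = 0x1A1D1 → wrap carry → 0xA1D2
  0xA1D2 + 0xE9B0 = 0x18B82 → wrap carry → 0x8B83
  0x8B83 + 0x3DF7 = 0x0C97A
One's-complement sum = 0xC97A.
Checksum = ~0xC97A & 0xFFFF = 0x3685.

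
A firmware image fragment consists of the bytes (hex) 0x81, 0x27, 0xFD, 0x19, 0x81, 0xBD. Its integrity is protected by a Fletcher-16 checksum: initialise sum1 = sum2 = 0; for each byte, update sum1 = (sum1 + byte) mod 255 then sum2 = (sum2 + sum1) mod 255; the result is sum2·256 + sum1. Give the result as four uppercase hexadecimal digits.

D0FE

Running sums (mod 255):
  after byte 0 (0x81): sum1=129, sum2=129
  after byte 1 (0x27): sum1=168, sum2=42
  after byte 2 (0xFD): sum1=166, sum2=208
  after byte 3 (0x19): sum1=191, sum2=144
  after byte 4 (0x81): sum1=65, sum2=209
  after byte 5 (0xBD): sum1=254, sum2=208
Checksum = sum2·256 + sum1 = 208·256 + 254 = 53502 = 0xD0FE.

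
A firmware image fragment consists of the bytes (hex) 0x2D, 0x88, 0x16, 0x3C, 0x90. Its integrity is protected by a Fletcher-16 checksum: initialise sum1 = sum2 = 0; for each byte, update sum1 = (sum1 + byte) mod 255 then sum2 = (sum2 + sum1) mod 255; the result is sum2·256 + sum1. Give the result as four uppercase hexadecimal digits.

Running sums (mod 255):
  after byte 0 (0x2D): sum1=45, sum2=45
  after byte 1 (0x88): sum1=181, sum2=226
  after byte 2 (0x16): sum1=203, sum2=174
  after byte 3 (0x3C): sum1=8, sum2=182
  after byte 4 (0x90): sum1=152, sum2=79
Checksum = sum2·256 + sum1 = 79·256 + 152 = 20376 = 0x4F98.

4F98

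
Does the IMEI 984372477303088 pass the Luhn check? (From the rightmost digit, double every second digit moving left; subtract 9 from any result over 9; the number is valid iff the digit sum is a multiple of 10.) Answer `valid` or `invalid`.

From the right, keep odd positions and double even positions (subtract 9 from any doubled value over 9):
  doubled (positions 2,4,...): 7 6 6 5 4 6 7 → sum 41
  kept (positions 1,3,...): 8 0 0 7 4 7 4 9 → sum 39
Total = 80.
80 mod 10 = 0, so the number is valid.

valid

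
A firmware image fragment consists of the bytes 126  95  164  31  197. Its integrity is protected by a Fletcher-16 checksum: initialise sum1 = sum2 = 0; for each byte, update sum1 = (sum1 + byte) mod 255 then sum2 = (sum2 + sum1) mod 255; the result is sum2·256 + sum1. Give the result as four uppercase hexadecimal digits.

E767

Running sums (mod 255):
  after byte 0 (126): sum1=126, sum2=126
  after byte 1 (95): sum1=221, sum2=92
  after byte 2 (164): sum1=130, sum2=222
  after byte 3 (31): sum1=161, sum2=128
  after byte 4 (197): sum1=103, sum2=231
Checksum = sum2·256 + sum1 = 231·256 + 103 = 59239 = 0xE767.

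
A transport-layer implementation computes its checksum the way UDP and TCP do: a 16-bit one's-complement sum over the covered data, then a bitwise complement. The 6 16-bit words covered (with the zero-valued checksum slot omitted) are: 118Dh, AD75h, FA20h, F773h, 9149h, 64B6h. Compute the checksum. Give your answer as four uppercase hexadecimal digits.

One's-complement addition (fold any carry out of bit 15 back into bit 0):
  0x118D + 0xAD75 = 0x0BF02
  0xBF02 + 0xFA20 = 0x1B922 → wrap carry → 0xB923
  0xB923 + 0xF773 = 0x1B096 → wrap carry → 0xB097
  0xB097 + 0x9149 = 0x141E0 → wrap carry → 0x41E1
  0x41E1 + 0x64B6 = 0x0A697
One's-complement sum = 0xA697.
Checksum = ~0xA697 & 0xFFFF = 0x5968.

5968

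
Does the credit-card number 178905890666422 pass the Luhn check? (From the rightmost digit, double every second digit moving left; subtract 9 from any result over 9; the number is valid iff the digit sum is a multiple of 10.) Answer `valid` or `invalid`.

invalid

From the right, keep odd positions and double even positions (subtract 9 from any doubled value over 9):
  doubled (positions 2,4,...): 4 3 3 9 1 9 5 → sum 34
  kept (positions 1,3,...): 2 4 6 0 8 0 8 1 → sum 29
Total = 63.
63 mod 10 = 3, so the number is invalid.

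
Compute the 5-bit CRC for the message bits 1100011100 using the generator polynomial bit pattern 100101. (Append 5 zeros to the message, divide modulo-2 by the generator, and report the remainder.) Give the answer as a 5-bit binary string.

Append 5 zeros: 110001110000000. Divide by 100101 (XOR where the leading bit is 1):
  pos 0: 110001 XOR 100101 = 010100
  pos 1: 101001 XOR 100101 = 001100
  pos 3: 110010 XOR 100101 = 010111
  pos 4: 101110 XOR 100101 = 001011
  pos 6: 101100 XOR 100101 = 001001
  pos 8: 100100 XOR 100101 = 000001
Remainder (last 5 bits) = 00010. This is the CRC / FCS.

00010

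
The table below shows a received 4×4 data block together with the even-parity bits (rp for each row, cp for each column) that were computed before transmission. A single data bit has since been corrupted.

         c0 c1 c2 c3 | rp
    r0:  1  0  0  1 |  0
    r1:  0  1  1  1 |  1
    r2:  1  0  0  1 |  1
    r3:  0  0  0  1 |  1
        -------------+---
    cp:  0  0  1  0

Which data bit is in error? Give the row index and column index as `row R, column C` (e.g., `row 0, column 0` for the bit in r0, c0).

Recompute each row's even parity and compare to rp:
  r0: data parity 0, sent rp 0 → ok
  r1: data parity 1, sent rp 1 → ok
  r2: data parity 0, sent rp 1 → mismatch
  r3: data parity 1, sent rp 1 → ok
Recompute each column's even parity and compare to cp:
  c0: data parity 0, sent cp 0 → ok
  c1: data parity 1, sent cp 0 → mismatch
  c2: data parity 1, sent cp 1 → ok
  c3: data parity 0, sent cp 0 → ok
Exactly one row (r2) and one column (c1) fail → the flipped bit is at their intersection.

row 2, column 1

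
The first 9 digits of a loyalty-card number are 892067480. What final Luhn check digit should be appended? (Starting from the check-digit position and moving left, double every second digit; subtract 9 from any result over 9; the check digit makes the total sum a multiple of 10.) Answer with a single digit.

Partial digits right→left: 0 8 4 7 6 0 2 9 8
Double every second digit counting from the check-digit position (so the 1st, 3rd, 5th, ... of the partial from the right).
  doubled (with −9 where >9): 0 8 3 4 7 → sum 22
  kept as-is: 8 7 0 9 → sum 24
Total = 22 + 24 = 46.
Check digit = (10 − (46 mod 10)) mod 10 = 4.

4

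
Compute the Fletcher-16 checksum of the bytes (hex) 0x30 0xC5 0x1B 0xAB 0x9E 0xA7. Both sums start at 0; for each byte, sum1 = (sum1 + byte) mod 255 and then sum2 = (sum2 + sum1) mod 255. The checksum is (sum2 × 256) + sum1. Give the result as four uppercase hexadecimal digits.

5203

Running sums (mod 255):
  after byte 0 (0x30): sum1=48, sum2=48
  after byte 1 (0xC5): sum1=245, sum2=38
  after byte 2 (0x1B): sum1=17, sum2=55
  after byte 3 (0xAB): sum1=188, sum2=243
  after byte 4 (0x9E): sum1=91, sum2=79
  after byte 5 (0xA7): sum1=3, sum2=82
Checksum = sum2·256 + sum1 = 82·256 + 3 = 20995 = 0x5203.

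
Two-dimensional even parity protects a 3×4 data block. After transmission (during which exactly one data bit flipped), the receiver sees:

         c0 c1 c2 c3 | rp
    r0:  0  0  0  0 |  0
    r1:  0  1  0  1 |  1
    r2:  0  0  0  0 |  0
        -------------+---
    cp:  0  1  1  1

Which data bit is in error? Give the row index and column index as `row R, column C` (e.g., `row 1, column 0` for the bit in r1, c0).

Recompute each row's even parity and compare to rp:
  r0: data parity 0, sent rp 0 → ok
  r1: data parity 0, sent rp 1 → mismatch
  r2: data parity 0, sent rp 0 → ok
Recompute each column's even parity and compare to cp:
  c0: data parity 0, sent cp 0 → ok
  c1: data parity 1, sent cp 1 → ok
  c2: data parity 0, sent cp 1 → mismatch
  c3: data parity 1, sent cp 1 → ok
Exactly one row (r1) and one column (c2) fail → the flipped bit is at their intersection.

row 1, column 2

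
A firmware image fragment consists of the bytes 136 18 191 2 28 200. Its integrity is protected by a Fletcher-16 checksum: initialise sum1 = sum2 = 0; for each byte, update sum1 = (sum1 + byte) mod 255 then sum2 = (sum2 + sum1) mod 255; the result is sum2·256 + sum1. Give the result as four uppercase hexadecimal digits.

9341

Running sums (mod 255):
  after byte 0 (136): sum1=136, sum2=136
  after byte 1 (18): sum1=154, sum2=35
  after byte 2 (191): sum1=90, sum2=125
  after byte 3 (2): sum1=92, sum2=217
  after byte 4 (28): sum1=120, sum2=82
  after byte 5 (200): sum1=65, sum2=147
Checksum = sum2·256 + sum1 = 147·256 + 65 = 37697 = 0x9341.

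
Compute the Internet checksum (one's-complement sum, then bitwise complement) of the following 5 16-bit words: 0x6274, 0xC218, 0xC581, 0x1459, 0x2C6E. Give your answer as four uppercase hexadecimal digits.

One's-complement addition (fold any carry out of bit 15 back into bit 0):
  0x6274 + 0xC218 = 0x1248C → wrap carry → 0x248D
  0x248D + 0xC581 = 0x0EA0E
  0xEA0E + 0x1459 = 0x0FE67
  0xFE67 + 0x2C6E = 0x12AD5 → wrap carry → 0x2AD6
One's-complement sum = 0x2AD6.
Checksum = ~0x2AD6 & 0xFFFF = 0xD529.

D529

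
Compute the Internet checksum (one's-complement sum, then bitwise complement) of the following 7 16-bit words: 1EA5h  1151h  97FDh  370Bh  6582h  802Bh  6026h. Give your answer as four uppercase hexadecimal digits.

One's-complement addition (fold any carry out of bit 15 back into bit 0):
  0x1EA5 + 0x1151 = 0x02FF6
  0x2FF6 + 0x97FD = 0x0C7F3
  0xC7F3 + 0x370B = 0x0FEFE
  0xFEFE + 0x6582 = 0x16480 → wrap carry → 0x6481
  0x6481 + 0x802B = 0x0E4AC
  0xE4AC + 0x6026 = 0x144D2 → wrap carry → 0x44D3
One's-complement sum = 0x44D3.
Checksum = ~0x44D3 & 0xFFFF = 0xBB2C.

BB2C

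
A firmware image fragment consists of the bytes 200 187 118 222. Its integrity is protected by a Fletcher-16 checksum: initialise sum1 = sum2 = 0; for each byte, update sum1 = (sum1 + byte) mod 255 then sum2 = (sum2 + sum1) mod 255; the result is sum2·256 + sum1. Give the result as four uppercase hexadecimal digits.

Running sums (mod 255):
  after byte 0 (200): sum1=200, sum2=200
  after byte 1 (187): sum1=132, sum2=77
  after byte 2 (118): sum1=250, sum2=72
  after byte 3 (222): sum1=217, sum2=34
Checksum = sum2·256 + sum1 = 34·256 + 217 = 8921 = 0x22D9.

22D9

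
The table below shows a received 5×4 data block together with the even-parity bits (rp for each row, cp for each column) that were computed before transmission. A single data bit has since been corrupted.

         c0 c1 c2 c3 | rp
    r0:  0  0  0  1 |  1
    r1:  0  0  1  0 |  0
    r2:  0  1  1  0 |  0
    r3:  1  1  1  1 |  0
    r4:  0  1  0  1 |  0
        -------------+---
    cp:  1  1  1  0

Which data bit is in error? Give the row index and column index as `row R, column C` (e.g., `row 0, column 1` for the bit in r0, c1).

row 1, column 3

Recompute each row's even parity and compare to rp:
  r0: data parity 1, sent rp 1 → ok
  r1: data parity 1, sent rp 0 → mismatch
  r2: data parity 0, sent rp 0 → ok
  r3: data parity 0, sent rp 0 → ok
  r4: data parity 0, sent rp 0 → ok
Recompute each column's even parity and compare to cp:
  c0: data parity 1, sent cp 1 → ok
  c1: data parity 1, sent cp 1 → ok
  c2: data parity 1, sent cp 1 → ok
  c3: data parity 1, sent cp 0 → mismatch
Exactly one row (r1) and one column (c3) fail → the flipped bit is at their intersection.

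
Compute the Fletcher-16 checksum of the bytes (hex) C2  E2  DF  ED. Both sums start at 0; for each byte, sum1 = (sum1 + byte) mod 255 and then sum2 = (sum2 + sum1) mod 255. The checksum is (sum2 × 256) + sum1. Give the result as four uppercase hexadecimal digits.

6173

Running sums (mod 255):
  after byte 0 (C2): sum1=194, sum2=194
  after byte 1 (E2): sum1=165, sum2=104
  after byte 2 (DF): sum1=133, sum2=237
  after byte 3 (ED): sum1=115, sum2=97
Checksum = sum2·256 + sum1 = 97·256 + 115 = 24947 = 0x6173.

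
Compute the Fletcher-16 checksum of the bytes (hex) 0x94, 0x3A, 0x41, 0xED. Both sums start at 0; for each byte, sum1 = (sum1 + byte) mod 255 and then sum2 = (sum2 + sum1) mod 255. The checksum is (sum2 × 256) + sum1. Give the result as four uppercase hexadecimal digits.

71FD

Running sums (mod 255):
  after byte 0 (0x94): sum1=148, sum2=148
  after byte 1 (0x3A): sum1=206, sum2=99
  after byte 2 (0x41): sum1=16, sum2=115
  after byte 3 (0xED): sum1=253, sum2=113
Checksum = sum2·256 + sum1 = 113·256 + 253 = 29181 = 0x71FD.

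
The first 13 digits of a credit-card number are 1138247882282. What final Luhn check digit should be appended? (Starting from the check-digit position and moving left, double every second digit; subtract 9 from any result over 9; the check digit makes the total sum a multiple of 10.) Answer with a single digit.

Partial digits right→left: 2 8 2 2 8 8 7 4 2 8 3 1 1
Double every second digit counting from the check-digit position (so the 1st, 3rd, 5th, ... of the partial from the right).
  doubled (with −9 where >9): 4 4 7 5 4 6 2 → sum 32
  kept as-is: 8 2 8 4 8 1 → sum 31
Total = 32 + 31 = 63.
Check digit = (10 − (63 mod 10)) mod 10 = 7.

7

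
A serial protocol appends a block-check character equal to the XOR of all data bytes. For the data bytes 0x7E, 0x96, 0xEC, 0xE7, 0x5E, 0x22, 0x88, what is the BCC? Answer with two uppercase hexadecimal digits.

17

XOR the bytes together:
  start with 0x7E
  0x7E ⊕ 0x96 = 0xE8
  0xE8 ⊕ 0xEC = 0x04
  0x04 ⊕ 0xE7 = 0xE3
  0xE3 ⊕ 0x5E = 0xBD
  0xBD ⊕ 0x22 = 0x9F
  0x9F ⊕ 0x88 = 0x17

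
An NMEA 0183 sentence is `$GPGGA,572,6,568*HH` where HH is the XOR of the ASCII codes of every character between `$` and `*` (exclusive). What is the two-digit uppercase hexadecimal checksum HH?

47

XOR the ASCII codes of the payload characters:
  'G' = 0x47 → acc = 0x47
  'P' = 0x50 → acc = 0x17
  'G' = 0x47 → acc = 0x50
  'G' = 0x47 → acc = 0x17
  'A' = 0x41 → acc = 0x56
  ',' = 0x2C → acc = 0x7A
  '5' = 0x35 → acc = 0x4F
  '7' = 0x37 → acc = 0x78
  '2' = 0x32 → acc = 0x4A
  ',' = 0x2C → acc = 0x66
  '6' = 0x36 → acc = 0x50
  ',' = 0x2C → acc = 0x7C
  '5' = 0x35 → acc = 0x49
  '6' = 0x36 → acc = 0x7F
  '8' = 0x38 → acc = 0x47
Checksum = 0x47.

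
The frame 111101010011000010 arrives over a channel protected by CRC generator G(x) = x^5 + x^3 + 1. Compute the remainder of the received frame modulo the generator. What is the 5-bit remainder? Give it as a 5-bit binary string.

00001

Modulo-2 division of 111101010011000010 by 101001:
  pos 0: 111101 XOR 101001 = 010100
  pos 1: 101000 XOR 101001 = 000001
  pos 6: 110011 XOR 101001 = 011010
  pos 7: 110100 XOR 101001 = 011101
  pos 8: 111010 XOR 101001 = 010011
  pos 9: 100110 XOR 101001 = 001111
  pos 11: 111101 XOR 101001 = 010100
  pos 12: 101000 XOR 101001 = 000001
Remainder = 00001 (nonzero — an error is detected).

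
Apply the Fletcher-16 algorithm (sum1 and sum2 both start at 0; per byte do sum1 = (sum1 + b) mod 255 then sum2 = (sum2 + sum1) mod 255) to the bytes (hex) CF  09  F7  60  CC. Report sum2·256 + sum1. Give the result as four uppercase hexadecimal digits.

Running sums (mod 255):
  after byte 0 (CF): sum1=207, sum2=207
  after byte 1 (09): sum1=216, sum2=168
  after byte 2 (F7): sum1=208, sum2=121
  after byte 3 (60): sum1=49, sum2=170
  after byte 4 (CC): sum1=253, sum2=168
Checksum = sum2·256 + sum1 = 168·256 + 253 = 43261 = 0xA8FD.

A8FD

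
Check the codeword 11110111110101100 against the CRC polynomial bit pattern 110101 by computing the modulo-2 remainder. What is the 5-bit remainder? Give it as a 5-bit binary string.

Modulo-2 division of 11110111110101100 by 110101:
  pos 0: 111101 XOR 110101 = 001000
  pos 2: 100011 XOR 110101 = 010110
  pos 3: 101101 XOR 110101 = 011000
  pos 4: 110001 XOR 110101 = 000100
  pos 7: 100010 XOR 110101 = 010111
  pos 8: 101111 XOR 110101 = 011010
  pos 9: 110101 XOR 110101 = 000000
Remainder = 00000 (zero — the frame passes the CRC check).

00000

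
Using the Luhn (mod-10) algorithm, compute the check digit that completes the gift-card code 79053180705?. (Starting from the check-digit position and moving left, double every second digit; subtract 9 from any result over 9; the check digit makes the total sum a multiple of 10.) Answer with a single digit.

Partial digits right→left: 5 0 7 0 8 1 3 5 0 9 7
Double every second digit counting from the check-digit position (so the 1st, 3rd, 5th, ... of the partial from the right).
  doubled (with −9 where >9): 1 5 7 6 0 5 → sum 24
  kept as-is: 0 0 1 5 9 → sum 15
Total = 24 + 15 = 39.
Check digit = (10 − (39 mod 10)) mod 10 = 1.

1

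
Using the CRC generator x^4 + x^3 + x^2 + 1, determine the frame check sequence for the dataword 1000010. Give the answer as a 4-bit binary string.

Append 4 zeros: 10000100000. Divide by 11101 (XOR where the leading bit is 1):
  pos 0: 10000 XOR 11101 = 01101
  pos 1: 11011 XOR 11101 = 00110
  pos 3: 11000 XOR 11101 = 00101
  pos 5: 10100 XOR 11101 = 01001
  pos 6: 10010 XOR 11101 = 01111
Remainder (last 4 bits) = 1111. This is the CRC / FCS.

1111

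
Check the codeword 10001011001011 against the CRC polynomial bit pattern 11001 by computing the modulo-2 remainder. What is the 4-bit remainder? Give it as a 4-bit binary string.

Modulo-2 division of 10001011001011 by 11001:
  pos 0: 10001 XOR 11001 = 01000
  pos 1: 10000 XOR 11001 = 01001
  pos 2: 10011 XOR 11001 = 01010
  pos 3: 10101 XOR 11001 = 01100
  pos 4: 11000 XOR 11001 = 00001
  pos 8: 10101 XOR 11001 = 01100
  pos 9: 11001 XOR 11001 = 00000
Remainder = 0000 (zero — the frame passes the CRC check).

0000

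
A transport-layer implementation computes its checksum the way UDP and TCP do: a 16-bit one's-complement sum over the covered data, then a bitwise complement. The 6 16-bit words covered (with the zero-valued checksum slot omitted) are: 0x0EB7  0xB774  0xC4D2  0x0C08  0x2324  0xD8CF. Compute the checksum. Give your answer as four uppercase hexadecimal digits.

6D05

One's-complement addition (fold any carry out of bit 15 back into bit 0):
  0x0EB7 + 0xB774 = 0x0C62B
  0xC62B + 0xC4D2 = 0x18AFD → wrap carry → 0x8AFE
  0x8AFE + 0x0C08 = 0x09706
  0x9706 + 0x2324 = 0x0BA2A
  0xBA2A + 0xD8CF = 0x192F9 → wrap carry → 0x92FA
One's-complement sum = 0x92FA.
Checksum = ~0x92FA & 0xFFFF = 0x6D05.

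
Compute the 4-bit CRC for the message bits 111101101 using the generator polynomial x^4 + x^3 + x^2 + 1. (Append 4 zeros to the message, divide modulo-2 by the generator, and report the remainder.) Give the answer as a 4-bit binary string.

0100

Append 4 zeros: 1111011010000. Divide by 11101 (XOR where the leading bit is 1):
  pos 0: 11110 XOR 11101 = 00011
  pos 3: 11110 XOR 11101 = 00011
  pos 6: 11100 XOR 11101 = 00001
Remainder (last 4 bits) = 0100. This is the CRC / FCS.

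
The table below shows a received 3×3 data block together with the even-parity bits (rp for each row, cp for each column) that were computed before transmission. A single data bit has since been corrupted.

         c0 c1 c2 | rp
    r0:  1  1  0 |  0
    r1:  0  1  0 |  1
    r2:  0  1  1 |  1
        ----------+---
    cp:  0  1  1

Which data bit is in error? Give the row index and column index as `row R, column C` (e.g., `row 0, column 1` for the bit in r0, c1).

Recompute each row's even parity and compare to rp:
  r0: data parity 0, sent rp 0 → ok
  r1: data parity 1, sent rp 1 → ok
  r2: data parity 0, sent rp 1 → mismatch
Recompute each column's even parity and compare to cp:
  c0: data parity 1, sent cp 0 → mismatch
  c1: data parity 1, sent cp 1 → ok
  c2: data parity 1, sent cp 1 → ok
Exactly one row (r2) and one column (c0) fail → the flipped bit is at their intersection.

row 2, column 0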